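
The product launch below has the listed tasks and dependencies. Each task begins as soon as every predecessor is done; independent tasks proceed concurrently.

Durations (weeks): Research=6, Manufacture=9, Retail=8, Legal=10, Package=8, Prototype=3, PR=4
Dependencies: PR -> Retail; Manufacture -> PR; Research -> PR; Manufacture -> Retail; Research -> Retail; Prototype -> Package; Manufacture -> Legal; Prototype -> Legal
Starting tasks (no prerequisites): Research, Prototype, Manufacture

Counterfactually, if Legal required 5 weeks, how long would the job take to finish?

As given, the longest chain is Manufacture→PR→Retail = 9+4+8 = 21, so the finish is 21 weeks.
The longest path through Legal is only 19 weeks, so Legal has float 2.
The critical path is still Manufacture→PR→Retail; finish is now 21 weeks.

21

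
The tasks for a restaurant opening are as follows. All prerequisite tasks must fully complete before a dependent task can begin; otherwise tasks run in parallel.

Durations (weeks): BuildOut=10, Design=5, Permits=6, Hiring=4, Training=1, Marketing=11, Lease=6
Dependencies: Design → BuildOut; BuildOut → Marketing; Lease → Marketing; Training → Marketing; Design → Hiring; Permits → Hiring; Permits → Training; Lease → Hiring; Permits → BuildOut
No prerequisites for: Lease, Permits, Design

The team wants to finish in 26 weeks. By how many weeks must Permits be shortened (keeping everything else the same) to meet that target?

1

Current finish: 27 weeks; target: 26.
Permits is on every critical path, so each week cut from Permits cuts the finish by one (this holds down to a finish of 26).
Need 27 − 26 = 1 week off Permits → Permits becomes 5 weeks, finish becomes 26.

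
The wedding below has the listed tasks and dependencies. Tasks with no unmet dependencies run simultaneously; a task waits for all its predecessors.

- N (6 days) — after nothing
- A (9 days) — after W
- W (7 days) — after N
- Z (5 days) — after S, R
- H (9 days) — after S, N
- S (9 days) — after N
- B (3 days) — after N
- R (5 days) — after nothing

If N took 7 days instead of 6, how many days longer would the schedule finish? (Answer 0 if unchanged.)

The binding path is N→S→H = 6+9+9 = 24; finish at 24 days.
Since N is critical, the +1 change carries straight to that chain (now 25 days).
That remains the longest chain; total 25 days.
Change in finish: 25 − 24 = +1 days.

1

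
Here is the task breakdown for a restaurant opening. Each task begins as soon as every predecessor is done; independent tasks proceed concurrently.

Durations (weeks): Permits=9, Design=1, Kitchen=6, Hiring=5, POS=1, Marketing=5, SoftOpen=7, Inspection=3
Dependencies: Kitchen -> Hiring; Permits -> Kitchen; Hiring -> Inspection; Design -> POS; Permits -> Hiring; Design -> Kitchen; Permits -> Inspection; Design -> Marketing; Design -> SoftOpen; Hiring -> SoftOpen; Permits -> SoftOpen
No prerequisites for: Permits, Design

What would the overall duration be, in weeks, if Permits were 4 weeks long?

22

Critical path before the change: Permits→Kitchen→Hiring→SoftOpen = 9+6+5+7 = 27 giving 27 weeks.
Permits lies on that path, so at 4 weeks the path becomes 22 weeks.
The critical path is still Permits→Kitchen→Hiring→SoftOpen; finish is now 22 weeks.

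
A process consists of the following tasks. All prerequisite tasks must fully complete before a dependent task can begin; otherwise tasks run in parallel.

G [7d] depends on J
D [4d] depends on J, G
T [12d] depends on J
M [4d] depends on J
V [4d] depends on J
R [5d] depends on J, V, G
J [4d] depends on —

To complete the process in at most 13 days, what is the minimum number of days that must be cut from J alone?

Current finish: 16 days; target: 13.
J is on every critical path, so each day cut from J cuts the finish by one (this holds down to a finish of 13).
Need 16 − 13 = 3 days off J → J becomes 1 day, finish becomes 13.

3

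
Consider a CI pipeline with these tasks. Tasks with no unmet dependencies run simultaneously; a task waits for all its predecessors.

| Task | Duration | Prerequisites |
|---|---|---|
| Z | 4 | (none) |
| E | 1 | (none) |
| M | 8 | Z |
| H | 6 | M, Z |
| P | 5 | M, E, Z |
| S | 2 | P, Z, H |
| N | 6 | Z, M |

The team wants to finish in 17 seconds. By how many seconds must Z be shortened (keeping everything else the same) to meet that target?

3

Current finish: 20 seconds; target: 17.
Z is on every critical path, so each second cut from Z cuts the finish by one (this holds down to a finish of 17).
Need 20 − 17 = 3 seconds off Z → Z becomes 1 second, finish becomes 17.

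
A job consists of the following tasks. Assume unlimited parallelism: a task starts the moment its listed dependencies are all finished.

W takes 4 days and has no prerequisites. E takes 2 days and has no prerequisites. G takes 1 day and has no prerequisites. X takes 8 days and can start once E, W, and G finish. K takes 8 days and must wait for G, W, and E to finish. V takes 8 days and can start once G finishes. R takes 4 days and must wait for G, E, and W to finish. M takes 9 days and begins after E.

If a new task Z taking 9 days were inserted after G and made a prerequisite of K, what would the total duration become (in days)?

Originally the project takes 12 days.
With Z inserted, K now waits for max(G, W, E, Z).
New critical path: G→Z→K = 1+9+8 = 18 ⇒ 18 days.

18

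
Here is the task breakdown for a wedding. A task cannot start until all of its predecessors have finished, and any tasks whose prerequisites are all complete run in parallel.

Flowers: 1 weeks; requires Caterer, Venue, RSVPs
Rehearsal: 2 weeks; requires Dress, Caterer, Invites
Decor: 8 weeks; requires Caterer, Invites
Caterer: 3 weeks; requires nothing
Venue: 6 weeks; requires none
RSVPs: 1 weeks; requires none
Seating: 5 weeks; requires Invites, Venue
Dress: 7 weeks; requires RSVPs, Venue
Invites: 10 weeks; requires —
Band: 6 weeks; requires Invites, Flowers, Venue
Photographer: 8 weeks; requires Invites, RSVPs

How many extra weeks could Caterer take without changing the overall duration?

7

The longest chain is Invites→Photographer = 10+8 = 18; overall finish 18 weeks.
Longest path through Caterer: 11 weeks (earliest finish 3, latest finish 10).
Float = 18 − 11 = 7.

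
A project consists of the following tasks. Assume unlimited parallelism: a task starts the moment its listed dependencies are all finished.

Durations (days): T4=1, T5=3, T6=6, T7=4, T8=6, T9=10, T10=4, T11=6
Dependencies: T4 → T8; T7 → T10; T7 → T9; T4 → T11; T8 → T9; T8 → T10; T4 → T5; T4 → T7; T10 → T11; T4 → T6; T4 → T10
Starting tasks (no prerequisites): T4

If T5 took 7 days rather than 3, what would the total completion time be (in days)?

17

The binding path is T4→T8→T9 = 1+6+10 = 17; finish at 17 days.
The longest path through T5 is only 4 days, so T5 has float 13.
The critical path is still T4→T8→T9; finish is now 17 days.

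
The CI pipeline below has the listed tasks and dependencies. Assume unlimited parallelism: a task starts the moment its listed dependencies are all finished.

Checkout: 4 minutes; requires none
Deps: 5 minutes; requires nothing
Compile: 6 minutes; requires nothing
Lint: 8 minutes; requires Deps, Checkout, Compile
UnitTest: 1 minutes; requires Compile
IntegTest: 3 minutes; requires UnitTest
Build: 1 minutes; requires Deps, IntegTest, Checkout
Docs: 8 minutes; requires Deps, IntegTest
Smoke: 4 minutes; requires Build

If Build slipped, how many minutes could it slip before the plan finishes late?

The longest chain is Compile→UnitTest→IntegTest→Docs = 6+1+3+8 = 18; overall finish 18 minutes.
Longest path through Build: 15 minutes (earliest finish 11, latest finish 14).
Slack of Build = 13 − 10 = 3 minutes.

3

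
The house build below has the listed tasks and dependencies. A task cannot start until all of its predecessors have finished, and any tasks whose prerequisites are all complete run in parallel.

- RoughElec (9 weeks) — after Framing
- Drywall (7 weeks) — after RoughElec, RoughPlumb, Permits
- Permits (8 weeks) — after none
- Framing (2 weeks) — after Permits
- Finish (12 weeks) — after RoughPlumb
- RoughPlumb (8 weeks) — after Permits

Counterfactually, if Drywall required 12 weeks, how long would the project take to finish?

Baseline: Permits→RoughPlumb→Finish = 8+8+12 = 28 → 28 weeks.
Drywall is off the critical path — its longest chain is 26 weeks, giving 2 of slack.
Now Permits→Framing→RoughElec→Drywall = 8+2+9+12 = 31 is longest, so the finish becomes 31 weeks.

31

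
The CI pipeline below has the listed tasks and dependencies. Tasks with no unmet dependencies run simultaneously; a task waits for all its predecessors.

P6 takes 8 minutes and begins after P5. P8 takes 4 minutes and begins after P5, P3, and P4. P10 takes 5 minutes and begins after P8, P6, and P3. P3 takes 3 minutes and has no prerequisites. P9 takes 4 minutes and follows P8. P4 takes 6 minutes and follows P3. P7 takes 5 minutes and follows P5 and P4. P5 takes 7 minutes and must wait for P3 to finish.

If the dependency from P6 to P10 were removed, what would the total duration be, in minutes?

19

Original critical path: P3→P5→P6→P10 = 3+7+8+5 = 23 ⇒ 23 minutes.
Without P6→P10, P10's earliest start moves from 18 to 14.
The longest chain is now P3→P5→P8→P10 = 3+7+4+5 = 19, so the project takes 19 minutes.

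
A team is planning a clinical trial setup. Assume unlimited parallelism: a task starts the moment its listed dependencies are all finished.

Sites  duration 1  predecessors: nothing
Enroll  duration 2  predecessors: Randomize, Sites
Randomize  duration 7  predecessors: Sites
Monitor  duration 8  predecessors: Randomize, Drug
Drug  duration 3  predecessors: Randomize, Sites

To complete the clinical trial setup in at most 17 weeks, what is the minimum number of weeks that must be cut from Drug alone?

Current finish: 19 weeks; target: 17.
Drug is on every critical path, so each week cut from Drug cuts the finish by one (this holds down to a finish of 17).
Need 19 − 17 = 2 weeks off Drug → Drug becomes 1 week, finish becomes 17.

2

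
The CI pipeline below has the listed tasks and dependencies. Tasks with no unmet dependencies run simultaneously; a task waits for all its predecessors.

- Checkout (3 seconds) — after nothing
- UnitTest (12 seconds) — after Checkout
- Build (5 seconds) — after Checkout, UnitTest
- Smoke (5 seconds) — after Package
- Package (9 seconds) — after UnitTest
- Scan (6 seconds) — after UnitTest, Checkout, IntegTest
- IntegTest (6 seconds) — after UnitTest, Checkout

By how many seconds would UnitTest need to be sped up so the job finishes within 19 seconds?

Current finish: 29 seconds; target: 19.
UnitTest is on every critical path, so each second cut from UnitTest cuts the finish by one (this holds down to a finish of 18).
Need 29 − 19 = 10 seconds off UnitTest → UnitTest becomes 2 seconds, finish becomes 19.

10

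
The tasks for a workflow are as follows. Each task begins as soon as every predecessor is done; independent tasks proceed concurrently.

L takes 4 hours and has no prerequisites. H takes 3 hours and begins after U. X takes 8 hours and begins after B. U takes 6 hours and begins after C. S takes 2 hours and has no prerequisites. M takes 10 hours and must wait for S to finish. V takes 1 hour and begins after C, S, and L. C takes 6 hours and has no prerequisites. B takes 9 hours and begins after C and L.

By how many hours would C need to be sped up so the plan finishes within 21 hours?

Current finish: 23 hours; target: 21.
C is on every critical path, so each hour cut from C cuts the finish by one (this holds down to a finish of 21).
Need 23 − 21 = 2 hours off C → C becomes 4 hours, finish becomes 21.

2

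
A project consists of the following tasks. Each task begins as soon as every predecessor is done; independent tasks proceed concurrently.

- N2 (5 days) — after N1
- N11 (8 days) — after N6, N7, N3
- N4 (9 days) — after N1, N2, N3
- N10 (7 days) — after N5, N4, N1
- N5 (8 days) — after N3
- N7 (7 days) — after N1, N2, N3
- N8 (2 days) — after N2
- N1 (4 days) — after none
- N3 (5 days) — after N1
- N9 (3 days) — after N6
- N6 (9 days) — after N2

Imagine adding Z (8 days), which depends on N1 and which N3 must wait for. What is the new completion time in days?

Originally the job takes 26 days.
With Z inserted, N3 now waits for max(N1, Z).
New critical path: N1→Z→N3→N4→N10 = 4+8+5+9+7 = 33 ⇒ 33 days.

33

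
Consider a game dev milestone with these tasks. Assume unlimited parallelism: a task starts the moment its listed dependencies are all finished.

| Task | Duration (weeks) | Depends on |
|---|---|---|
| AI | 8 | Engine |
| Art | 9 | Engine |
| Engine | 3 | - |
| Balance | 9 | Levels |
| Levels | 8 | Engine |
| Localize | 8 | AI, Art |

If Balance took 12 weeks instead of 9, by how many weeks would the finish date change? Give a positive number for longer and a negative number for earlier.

The binding path is Engine→Levels→Balance = 3+8+9 = 20; finish at 20 weeks.
Balance lies on that path, so at 12 weeks the path becomes 23 weeks.
That remains the longest chain; total 23 weeks.
Change in finish: 23 − 20 = +3 weeks.

3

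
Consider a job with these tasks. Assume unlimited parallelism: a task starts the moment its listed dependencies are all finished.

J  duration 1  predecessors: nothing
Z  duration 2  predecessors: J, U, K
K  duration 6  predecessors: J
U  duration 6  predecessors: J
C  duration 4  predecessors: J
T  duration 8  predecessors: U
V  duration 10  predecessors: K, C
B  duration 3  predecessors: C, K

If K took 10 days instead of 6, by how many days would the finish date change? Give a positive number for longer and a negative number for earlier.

4

The binding path is J→K→V = 1+6+10 = 17; finish at 17 days.
K lies on that path, so at 10 days the path becomes 21 days.
That remains the longest chain; total 21 days.
Change in finish: 21 − 17 = +4 days.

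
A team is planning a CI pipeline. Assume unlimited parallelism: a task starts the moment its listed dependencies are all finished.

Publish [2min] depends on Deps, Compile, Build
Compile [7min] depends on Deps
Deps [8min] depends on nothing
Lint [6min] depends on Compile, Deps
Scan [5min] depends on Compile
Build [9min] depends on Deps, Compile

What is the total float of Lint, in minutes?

5

The longest chain is Deps→Compile→Build→Publish = 8+7+9+2 = 26; overall finish 26 minutes.
Lint finishes as early as 21 and must finish by 26.
So Lint can slip 26 − 21 = 5 minutes.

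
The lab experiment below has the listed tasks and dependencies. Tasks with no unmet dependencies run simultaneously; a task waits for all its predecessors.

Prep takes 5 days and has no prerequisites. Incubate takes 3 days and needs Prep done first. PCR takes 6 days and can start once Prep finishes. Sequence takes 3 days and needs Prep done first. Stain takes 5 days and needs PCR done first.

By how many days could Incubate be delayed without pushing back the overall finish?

The longest chain is Prep→PCR→Stain = 5+6+5 = 16; overall finish 16 days.
The longest chain containing Incubate totals 8 days.
Float = 16 − 8 = 8.

8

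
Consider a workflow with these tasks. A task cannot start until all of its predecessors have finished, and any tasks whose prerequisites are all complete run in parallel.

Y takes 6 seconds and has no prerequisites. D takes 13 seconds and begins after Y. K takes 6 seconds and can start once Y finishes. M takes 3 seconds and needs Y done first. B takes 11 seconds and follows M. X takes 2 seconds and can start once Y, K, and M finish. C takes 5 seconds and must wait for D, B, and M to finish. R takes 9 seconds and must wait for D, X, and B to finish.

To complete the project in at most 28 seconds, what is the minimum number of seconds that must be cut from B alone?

Current finish: 29 seconds; target: 28.
B is on every critical path, so each second cut from B cuts the finish by one (this holds down to a finish of 28).
Need 29 − 28 = 1 second off B → B becomes 10 seconds, finish becomes 28.

1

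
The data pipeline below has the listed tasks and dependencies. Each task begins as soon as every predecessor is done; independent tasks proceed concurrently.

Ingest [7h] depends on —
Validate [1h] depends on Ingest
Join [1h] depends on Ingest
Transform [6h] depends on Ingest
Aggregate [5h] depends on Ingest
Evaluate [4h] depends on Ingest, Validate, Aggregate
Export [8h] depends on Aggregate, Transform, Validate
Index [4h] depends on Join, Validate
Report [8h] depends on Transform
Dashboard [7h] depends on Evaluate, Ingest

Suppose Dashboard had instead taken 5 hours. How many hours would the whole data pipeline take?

21

The binding path is Ingest→Aggregate→Evaluate→Dashboard = 7+5+4+7 = 23; finish at 23 hours.
Since Dashboard is critical, the -2 change carries straight to that chain (now 21 hours).
The binding chain switches to Ingest→Transform→Export = 7+6+8 = 21; finish 21 hours.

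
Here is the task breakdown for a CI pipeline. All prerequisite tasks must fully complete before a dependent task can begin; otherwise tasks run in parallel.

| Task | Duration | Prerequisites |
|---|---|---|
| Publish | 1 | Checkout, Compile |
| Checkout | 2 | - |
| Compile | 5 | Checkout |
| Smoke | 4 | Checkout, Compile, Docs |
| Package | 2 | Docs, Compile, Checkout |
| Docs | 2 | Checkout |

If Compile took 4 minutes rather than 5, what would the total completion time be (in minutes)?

Actual critical path: Checkout→Compile→Smoke = 2+5+4 = 11 ⇒ 11 minutes.
Compile is on the critical path; changing it to 4 makes that path 10 minutes.
The critical path is still Checkout→Compile→Smoke; finish is now 10 minutes.

10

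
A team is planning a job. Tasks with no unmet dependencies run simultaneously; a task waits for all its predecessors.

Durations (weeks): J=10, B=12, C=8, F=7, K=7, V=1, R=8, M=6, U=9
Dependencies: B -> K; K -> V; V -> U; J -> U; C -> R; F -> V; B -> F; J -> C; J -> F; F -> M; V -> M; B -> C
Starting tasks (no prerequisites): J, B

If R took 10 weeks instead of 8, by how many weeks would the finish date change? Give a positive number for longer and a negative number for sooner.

The binding path is B→F→V→U = 12+7+1+9 = 29; finish at 29 weeks.
The longest path through R is only 28 weeks, so R has float 1.
New critical path: B→C→R = 12+8+10 = 30 ⇒ 30 weeks.
Change in finish: 30 − 29 = +1 weeks.

1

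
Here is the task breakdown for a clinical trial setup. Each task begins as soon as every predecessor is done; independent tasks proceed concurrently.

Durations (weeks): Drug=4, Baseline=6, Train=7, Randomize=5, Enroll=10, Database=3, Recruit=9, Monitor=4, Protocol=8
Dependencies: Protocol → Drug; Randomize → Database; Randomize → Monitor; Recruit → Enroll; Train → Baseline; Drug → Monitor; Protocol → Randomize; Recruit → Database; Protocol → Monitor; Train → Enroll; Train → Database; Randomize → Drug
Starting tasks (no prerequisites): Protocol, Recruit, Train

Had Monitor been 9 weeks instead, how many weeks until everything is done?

Critical path before the change: Protocol→Randomize→Drug→Monitor = 8+5+4+4 = 21 giving 21 weeks.
Monitor is on the critical path; changing it to 9 makes that path 26 weeks.
That remains the longest chain; total 26 weeks.

26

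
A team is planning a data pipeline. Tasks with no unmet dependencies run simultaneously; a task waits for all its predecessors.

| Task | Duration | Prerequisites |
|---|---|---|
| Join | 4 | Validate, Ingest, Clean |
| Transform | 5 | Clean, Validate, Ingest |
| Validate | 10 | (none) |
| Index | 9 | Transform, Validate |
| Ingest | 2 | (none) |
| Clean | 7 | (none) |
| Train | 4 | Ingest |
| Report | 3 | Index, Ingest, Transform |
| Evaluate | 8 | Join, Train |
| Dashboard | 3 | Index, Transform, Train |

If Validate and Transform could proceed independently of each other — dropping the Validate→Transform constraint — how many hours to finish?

With the dependency in place, Validate→Transform→Index→Report = 10+5+9+3 = 27 sets the finish at 27 hours.
Without Validate→Transform, Transform's earliest start moves from 10 to 7.
The longest chain is now Clean→Transform→Index→Report = 7+5+9+3 = 24, so the job takes 24 hours.

24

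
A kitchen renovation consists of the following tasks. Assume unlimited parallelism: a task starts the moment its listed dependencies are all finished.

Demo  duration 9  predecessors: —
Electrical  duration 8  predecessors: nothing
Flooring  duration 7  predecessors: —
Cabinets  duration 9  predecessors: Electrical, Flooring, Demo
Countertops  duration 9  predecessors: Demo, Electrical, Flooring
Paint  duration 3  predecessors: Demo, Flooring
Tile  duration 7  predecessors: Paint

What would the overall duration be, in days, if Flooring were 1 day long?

Critical path before the change: Demo→Paint→Tile = 9+3+7 = 19 giving 19 days.
Flooring is off the critical path — its longest chain is 17 days, giving 2 of slack.
No other chain overtakes it, so the finish is 19 days.

19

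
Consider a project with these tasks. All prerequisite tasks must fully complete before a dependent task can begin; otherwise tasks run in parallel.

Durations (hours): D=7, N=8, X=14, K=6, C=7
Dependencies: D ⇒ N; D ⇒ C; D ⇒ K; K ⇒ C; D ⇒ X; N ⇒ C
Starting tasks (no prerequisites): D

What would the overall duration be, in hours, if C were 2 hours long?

Critical path before the change: D→N→C = 7+8+7 = 22 giving 22 hours.
C is on the critical path; changing it to 2 makes that path 17 hours.
The binding chain switches to D→X = 7+14 = 21; finish 21 hours.

21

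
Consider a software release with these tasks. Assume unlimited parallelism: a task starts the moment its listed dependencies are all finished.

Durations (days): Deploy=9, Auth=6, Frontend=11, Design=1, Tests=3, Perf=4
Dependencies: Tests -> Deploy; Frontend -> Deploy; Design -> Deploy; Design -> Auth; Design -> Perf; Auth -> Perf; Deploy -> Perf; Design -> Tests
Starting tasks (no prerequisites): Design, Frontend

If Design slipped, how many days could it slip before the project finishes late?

The longest chain is Frontend→Deploy→Perf = 11+9+4 = 24; overall finish 24 days.
The longest chain containing Design totals 17 days.
So Design can slip 8 − 1 = 7 days.

7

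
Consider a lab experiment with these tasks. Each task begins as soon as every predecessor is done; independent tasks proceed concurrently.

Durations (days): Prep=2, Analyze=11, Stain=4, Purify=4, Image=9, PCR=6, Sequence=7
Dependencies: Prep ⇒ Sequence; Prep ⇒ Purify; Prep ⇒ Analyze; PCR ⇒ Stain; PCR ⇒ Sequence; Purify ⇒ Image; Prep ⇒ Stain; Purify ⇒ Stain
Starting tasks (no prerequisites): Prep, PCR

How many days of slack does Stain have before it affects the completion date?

5

Prep→Purify→Image = 2+4+9 = 15 sets the makespan at 15 days.
The longest chain containing Stain totals 10 days.
Float = 15 − 10 = 5.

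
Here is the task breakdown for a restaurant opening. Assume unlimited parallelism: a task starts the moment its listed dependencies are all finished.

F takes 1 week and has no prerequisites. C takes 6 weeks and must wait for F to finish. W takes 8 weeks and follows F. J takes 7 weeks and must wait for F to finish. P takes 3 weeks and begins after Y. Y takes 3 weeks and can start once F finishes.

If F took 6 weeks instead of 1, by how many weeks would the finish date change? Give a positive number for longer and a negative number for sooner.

5

Baseline: F→W = 1+8 = 9 → 9 weeks.
F lies on that path, so at 6 weeks the path becomes 14 weeks.
The critical path is still F→W; finish is now 14 weeks.
Change in finish: 14 − 9 = +5 weeks.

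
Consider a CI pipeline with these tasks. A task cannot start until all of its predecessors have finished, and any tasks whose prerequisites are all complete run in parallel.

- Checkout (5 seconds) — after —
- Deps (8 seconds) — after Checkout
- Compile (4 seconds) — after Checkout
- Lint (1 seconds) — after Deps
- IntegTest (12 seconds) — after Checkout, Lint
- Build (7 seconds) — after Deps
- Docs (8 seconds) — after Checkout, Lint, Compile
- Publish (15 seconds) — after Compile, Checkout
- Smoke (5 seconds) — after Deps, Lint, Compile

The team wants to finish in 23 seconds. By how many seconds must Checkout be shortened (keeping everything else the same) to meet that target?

3

Current finish: 26 seconds; target: 23.
Checkout is on every critical path, so each second cut from Checkout cuts the finish by one (this holds down to a finish of 22).
Need 26 − 23 = 3 seconds off Checkout → Checkout becomes 2 seconds, finish becomes 23.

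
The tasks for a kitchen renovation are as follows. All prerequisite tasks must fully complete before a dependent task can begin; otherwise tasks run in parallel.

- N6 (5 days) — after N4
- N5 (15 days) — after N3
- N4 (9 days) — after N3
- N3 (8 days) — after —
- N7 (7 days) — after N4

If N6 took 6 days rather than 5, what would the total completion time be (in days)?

24

As given, the longest chain is N3→N4→N7 = 8+9+7 = 24, so the finish is 24 days.
The longest path through N6 is only 22 days, so N6 has float 2.
No other chain overtakes it, so the finish is 24 days.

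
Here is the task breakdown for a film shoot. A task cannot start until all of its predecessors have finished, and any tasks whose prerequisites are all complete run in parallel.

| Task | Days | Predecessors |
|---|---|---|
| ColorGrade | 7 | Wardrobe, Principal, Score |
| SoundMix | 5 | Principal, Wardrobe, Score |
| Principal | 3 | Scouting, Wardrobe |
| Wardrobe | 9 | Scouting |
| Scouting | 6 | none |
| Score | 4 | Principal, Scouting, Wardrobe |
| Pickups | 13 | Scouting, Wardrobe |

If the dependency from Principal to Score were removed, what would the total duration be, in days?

28

With the dependency in place, Scouting→Wardrobe→Principal→Score→ColorGrade = 6+9+3+4+7 = 29 sets the finish at 29 days.
Without Principal→Score, Score's earliest start moves from 18 to 15.
New critical path: Scouting→Wardrobe→Pickups = 6+9+13 = 28 ⇒ 28 days.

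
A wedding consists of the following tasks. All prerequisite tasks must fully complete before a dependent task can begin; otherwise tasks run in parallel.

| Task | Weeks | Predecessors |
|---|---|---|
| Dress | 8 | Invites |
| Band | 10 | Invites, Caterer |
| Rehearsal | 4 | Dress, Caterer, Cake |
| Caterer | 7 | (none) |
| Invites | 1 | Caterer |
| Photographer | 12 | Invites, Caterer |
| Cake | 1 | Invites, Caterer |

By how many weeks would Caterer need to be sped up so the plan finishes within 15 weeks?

Current finish: 20 weeks; target: 15.
Caterer is on every critical path, so each week cut from Caterer cuts the finish by one (this holds down to a finish of 14).
Need 20 − 15 = 5 weeks off Caterer → Caterer becomes 2 weeks, finish becomes 15.

5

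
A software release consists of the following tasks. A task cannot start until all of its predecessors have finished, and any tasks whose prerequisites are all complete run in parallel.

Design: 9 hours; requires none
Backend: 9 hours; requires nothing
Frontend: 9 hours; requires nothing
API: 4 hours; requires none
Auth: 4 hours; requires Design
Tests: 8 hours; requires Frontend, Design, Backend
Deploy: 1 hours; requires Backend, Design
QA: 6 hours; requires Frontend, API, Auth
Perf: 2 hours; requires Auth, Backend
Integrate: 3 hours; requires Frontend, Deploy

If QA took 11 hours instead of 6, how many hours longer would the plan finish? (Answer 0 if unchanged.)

5

Baseline: Design→Auth→QA = 9+4+6 = 19 → 19 hours.
Since QA is critical, the +5 change carries straight to that chain (now 24 hours).
No other chain overtakes it, so the finish is 24 hours.
Change in finish: 24 − 19 = +5 hours.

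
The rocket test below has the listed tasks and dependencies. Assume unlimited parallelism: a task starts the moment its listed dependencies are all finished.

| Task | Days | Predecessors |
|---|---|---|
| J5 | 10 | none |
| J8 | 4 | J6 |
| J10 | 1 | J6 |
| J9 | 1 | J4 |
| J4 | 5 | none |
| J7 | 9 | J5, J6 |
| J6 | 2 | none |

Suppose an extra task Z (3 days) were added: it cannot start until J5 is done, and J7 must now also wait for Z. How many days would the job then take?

22

Originally the job takes 19 days.
With Z inserted, J7 now waits for max(J5, J6, Z).
New critical path: J5→Z→J7 = 10+3+9 = 22 ⇒ 22 days.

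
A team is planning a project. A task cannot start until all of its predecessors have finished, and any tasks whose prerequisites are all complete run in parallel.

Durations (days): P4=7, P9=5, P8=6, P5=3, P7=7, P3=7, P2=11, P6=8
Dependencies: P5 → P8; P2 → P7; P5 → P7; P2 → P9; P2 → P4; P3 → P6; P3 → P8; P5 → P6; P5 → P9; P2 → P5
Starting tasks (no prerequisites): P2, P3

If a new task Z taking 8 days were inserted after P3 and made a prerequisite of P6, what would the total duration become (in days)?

Originally the project takes 22 days.
With Z inserted, P6 now waits for max(P5, P3, Z).
New critical path: P3→Z→P6 = 7+8+8 = 23 ⇒ 23 days.

23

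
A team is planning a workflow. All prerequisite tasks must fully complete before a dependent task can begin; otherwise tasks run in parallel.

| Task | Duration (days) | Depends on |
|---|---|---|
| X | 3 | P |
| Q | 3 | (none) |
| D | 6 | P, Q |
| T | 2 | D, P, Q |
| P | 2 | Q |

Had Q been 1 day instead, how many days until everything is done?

As given, the longest chain is Q→P→D→T = 3+2+6+2 = 13, so the finish is 13 days.
Since Q is critical, the -2 change carries straight to that chain (now 11 days).
That remains the longest chain; total 11 days.

11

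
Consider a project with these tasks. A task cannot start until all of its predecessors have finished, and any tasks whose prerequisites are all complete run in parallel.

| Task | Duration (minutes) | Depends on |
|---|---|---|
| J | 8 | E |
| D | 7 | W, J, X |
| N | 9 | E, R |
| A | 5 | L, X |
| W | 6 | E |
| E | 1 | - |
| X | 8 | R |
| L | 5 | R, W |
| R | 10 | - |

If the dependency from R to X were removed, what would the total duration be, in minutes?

20

Before: longest chain R→X→D = 10+8+7 = 25, finish 25.
Without R→X, X's earliest start moves from 10 to 0.
After: R→L→A = 10+5+5 = 20 → 20 minutes.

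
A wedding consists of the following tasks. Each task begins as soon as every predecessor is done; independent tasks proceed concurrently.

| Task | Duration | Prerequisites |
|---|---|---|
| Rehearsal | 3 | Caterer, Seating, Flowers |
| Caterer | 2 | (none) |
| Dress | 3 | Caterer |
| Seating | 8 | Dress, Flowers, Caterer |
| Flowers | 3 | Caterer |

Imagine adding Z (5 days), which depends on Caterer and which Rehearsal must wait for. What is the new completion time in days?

16

Originally the schedule takes 16 days.
With Z inserted, Rehearsal now waits for max(Caterer, Seating, Flowers, Z).
New critical path: Caterer→Dress→Seating→Rehearsal = 2+3+8+3 = 16 ⇒ 16 days.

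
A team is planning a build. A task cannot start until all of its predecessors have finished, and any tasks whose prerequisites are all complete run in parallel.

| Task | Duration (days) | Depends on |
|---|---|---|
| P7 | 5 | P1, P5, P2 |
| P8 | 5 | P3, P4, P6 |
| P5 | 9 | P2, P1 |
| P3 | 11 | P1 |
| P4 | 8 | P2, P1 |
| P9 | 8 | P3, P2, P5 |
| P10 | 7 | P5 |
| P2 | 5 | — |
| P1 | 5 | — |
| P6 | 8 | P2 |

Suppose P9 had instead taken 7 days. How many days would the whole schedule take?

Baseline: P1→P3→P9 = 5+11+8 = 24 → 24 days.
P9 lies on that path, so at 7 days the path becomes 23 days.
The critical path is still P1→P3→P9; finish is now 23 days.

23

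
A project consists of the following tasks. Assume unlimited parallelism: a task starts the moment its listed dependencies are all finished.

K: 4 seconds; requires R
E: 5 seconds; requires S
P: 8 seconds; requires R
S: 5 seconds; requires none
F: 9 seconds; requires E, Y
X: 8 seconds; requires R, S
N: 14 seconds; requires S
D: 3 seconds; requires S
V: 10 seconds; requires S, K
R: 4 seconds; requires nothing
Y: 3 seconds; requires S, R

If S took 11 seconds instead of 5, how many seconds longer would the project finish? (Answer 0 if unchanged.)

6

Critical path before the change: S→N = 5+14 = 19 giving 19 seconds.
S lies on that path, so at 11 seconds the path becomes 25 seconds.
The critical path is still S→N; finish is now 25 seconds.
Change in finish: 25 − 19 = +6 seconds.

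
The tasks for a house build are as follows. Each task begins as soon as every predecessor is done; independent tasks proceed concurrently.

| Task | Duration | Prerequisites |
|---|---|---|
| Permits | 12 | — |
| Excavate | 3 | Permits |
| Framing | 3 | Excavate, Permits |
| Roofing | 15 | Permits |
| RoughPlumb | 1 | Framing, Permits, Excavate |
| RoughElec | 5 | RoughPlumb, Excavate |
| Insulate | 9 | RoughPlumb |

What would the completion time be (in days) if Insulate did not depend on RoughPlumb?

27

Before: longest chain Permits→Excavate→Framing→RoughPlumb→Insulate = 12+3+3+1+9 = 28, finish 28.
Without RoughPlumb→Insulate, Insulate's earliest start moves from 19 to 0.
New critical path: Permits→Roofing = 12+15 = 27 ⇒ 27 days.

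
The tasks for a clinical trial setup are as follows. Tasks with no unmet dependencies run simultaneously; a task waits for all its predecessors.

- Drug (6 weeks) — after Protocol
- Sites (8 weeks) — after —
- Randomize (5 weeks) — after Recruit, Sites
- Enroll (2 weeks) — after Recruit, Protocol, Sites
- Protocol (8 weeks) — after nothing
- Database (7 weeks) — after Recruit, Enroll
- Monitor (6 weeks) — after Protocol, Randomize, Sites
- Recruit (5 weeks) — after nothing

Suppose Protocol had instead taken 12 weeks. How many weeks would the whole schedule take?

Actual critical path: Sites→Randomize→Monitor = 8+5+6 = 19 ⇒ 19 weeks.
Protocol is off the critical path — its longest chain is 17 weeks, giving 2 of slack.
Now Protocol→Enroll→Database = 12+2+7 = 21 is longest, so the finish becomes 21 weeks.

21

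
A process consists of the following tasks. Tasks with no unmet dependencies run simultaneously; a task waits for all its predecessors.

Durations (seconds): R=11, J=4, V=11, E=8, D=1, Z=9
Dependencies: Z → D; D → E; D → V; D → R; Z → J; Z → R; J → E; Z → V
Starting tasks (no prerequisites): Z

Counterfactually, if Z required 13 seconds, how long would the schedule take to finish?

25

The binding path is Z→J→E = 9+4+8 = 21; finish at 21 seconds.
Z lies on that path, so at 13 seconds the path becomes 25 seconds.
The critical path is still Z→J→E; finish is now 25 seconds.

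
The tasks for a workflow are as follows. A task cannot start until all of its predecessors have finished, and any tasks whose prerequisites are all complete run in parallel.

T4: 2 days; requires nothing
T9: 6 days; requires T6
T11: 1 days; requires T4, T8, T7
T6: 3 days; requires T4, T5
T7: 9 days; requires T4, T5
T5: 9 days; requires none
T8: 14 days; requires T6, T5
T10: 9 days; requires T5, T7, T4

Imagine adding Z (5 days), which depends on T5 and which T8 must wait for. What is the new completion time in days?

Originally the job takes 27 days.
With Z inserted, T8 now waits for max(T6, T5, Z).
New critical path: T5→Z→T8→T11 = 9+5+14+1 = 29 ⇒ 29 days.

29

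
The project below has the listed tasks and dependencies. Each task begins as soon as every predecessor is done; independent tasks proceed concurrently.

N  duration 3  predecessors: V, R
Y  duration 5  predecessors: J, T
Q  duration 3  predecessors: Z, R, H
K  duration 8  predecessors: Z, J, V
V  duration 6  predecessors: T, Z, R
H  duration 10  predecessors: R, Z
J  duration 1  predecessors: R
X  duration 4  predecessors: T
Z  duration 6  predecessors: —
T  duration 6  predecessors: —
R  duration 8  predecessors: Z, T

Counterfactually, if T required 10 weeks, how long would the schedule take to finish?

As given, the longest chain is T→R→V→K = 6+8+6+8 = 28, so the finish is 28 weeks.
T is on the critical path; changing it to 10 makes that path 32 weeks.
The critical path is still T→R→V→K; finish is now 32 weeks.

32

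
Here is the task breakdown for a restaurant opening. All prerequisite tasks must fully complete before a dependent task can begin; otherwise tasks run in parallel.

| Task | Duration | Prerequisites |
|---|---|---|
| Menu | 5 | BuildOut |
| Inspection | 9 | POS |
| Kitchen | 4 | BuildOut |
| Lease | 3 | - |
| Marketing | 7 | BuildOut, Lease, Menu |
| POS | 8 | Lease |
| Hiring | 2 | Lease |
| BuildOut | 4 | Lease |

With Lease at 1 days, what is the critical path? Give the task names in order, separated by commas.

Critical path before the change: Lease→POS→Inspection = 3+8+9 = 20 giving 20 days.
Since Lease is critical, the -2 change carries straight to that chain (now 18 days).
That remains the longest chain; total 18 days.

Lease, POS, Inspection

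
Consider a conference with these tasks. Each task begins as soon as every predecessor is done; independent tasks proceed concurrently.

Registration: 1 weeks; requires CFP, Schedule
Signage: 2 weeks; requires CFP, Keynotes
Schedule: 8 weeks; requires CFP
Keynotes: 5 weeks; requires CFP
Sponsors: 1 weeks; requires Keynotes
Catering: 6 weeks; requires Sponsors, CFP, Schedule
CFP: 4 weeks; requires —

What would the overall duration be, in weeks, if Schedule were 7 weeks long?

Baseline: CFP→Schedule→Catering = 4+8+6 = 18 → 18 weeks.
Schedule lies on that path, so at 7 weeks the path becomes 17 weeks.
No other chain overtakes it, so the finish is 17 weeks.

17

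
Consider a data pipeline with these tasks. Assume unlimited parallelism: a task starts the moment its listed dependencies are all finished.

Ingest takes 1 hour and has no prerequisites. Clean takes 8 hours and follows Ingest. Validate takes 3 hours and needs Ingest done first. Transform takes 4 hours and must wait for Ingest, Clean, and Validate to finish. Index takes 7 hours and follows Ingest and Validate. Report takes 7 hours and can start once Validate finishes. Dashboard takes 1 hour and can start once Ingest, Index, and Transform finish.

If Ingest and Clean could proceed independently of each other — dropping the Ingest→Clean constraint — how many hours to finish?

With the dependency in place, Ingest→Clean→Transform→Dashboard = 1+8+4+1 = 14 sets the finish at 14 hours.
Without Ingest→Clean, Clean's earliest start moves from 1 to 0.
New critical path: Clean→Transform→Dashboard = 8+4+1 = 13 ⇒ 13 hours.

13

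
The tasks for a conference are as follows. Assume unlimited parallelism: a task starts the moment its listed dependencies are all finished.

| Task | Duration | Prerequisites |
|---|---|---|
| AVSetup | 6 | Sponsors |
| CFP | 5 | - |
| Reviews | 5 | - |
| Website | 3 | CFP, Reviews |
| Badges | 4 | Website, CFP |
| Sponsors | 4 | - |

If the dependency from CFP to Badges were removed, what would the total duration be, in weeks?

12

Before: longest chain CFP→Website→Badges = 5+3+4 = 12, finish 12.
Dropping CFP→Badges doesn't change Badges's earliest start (8); another predecessor still binds.
New critical path: CFP→Website→Badges = 5+3+4 = 12 ⇒ 12 weeks.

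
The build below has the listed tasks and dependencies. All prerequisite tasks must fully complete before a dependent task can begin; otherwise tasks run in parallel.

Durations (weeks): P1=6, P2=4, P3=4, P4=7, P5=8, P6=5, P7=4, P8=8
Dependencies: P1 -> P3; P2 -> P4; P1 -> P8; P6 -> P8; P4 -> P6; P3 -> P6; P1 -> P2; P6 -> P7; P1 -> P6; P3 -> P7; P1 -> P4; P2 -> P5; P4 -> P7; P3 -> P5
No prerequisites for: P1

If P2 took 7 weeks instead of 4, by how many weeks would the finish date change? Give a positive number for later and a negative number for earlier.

3

Critical path before the change: P1→P2→P4→P6→P8 = 6+4+7+5+8 = 30 giving 30 weeks.
P2 lies on that path, so at 7 weeks the path becomes 33 weeks.
No other chain overtakes it, so the finish is 33 weeks.
Change in finish: 33 − 30 = +3 weeks.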